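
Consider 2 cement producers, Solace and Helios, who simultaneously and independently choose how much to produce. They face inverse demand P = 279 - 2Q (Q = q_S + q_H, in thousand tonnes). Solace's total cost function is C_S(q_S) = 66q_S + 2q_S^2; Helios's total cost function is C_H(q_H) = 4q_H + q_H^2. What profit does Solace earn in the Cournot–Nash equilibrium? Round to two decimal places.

Solace's profit: π_S = (279 - 2Q)q_S - (66q_S + 2q_S²). Setting ∂π_S/∂q_S = 0: 213 - 8q_S - 2(q_H) = 0.
Helios's profit: π_H = (279 - 2Q)q_H - (4q_H + q_H²). Setting ∂π_H/∂q_H = 0: 275 - 6q_H - 2(q_S) = 0.
Rearranging gives the reaction functions q_S = (213 - 2q_H)/8 and q_H = (275 - 2q_S)/6.
Substituting one into the other gives q_S = 182/11 and q_H = 887/22.
Price P = 279 - 2·(1251/22) = 1818/11.
Solace's profit: (1818/11)·(182/11) - 66·(182/11) - 2(182/11)² = 1095.0083.

1095.01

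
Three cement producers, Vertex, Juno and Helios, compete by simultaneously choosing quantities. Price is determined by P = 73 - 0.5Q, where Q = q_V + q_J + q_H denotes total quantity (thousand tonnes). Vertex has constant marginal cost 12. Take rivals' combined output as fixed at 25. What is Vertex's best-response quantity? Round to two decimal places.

With rivals' combined output fixed at 25, Vertex's profit is π_V = (73 - (1/2)·25 - (1/2)q_V)q_V - (12q_V) = (121/2 - (1/2)q_V)q_V - (12q_V).
∂π_V/∂q_V = 97/2 - q_V = 0, so q_V = 97/2.

48.50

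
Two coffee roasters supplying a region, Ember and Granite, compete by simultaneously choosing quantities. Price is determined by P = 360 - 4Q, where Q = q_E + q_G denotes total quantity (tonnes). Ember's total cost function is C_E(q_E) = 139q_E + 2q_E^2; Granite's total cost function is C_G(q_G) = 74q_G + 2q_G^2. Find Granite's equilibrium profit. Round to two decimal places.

2377.55

Ember's profit: π_E = (360 - 4Q)q_E - (139q_E + 2q_E²). Setting ∂π_E/∂q_E = 0: 221 - 12q_E - 4(q_G) = 0.
Granite's first-order condition: 286 - 12q_G - 4(q_E) = 0.
So q_E = (221 - 4q_G)/12 and q_G = (286 - 4q_E)/12.
Substituting one into the other gives q_E = 377/32 and q_G = 637/32.
Price P = 360 - 4·(507/16) = 933/4.
Granite's profit: (933/4)·(637/32) - 74·(637/32) - 2(637/32)² = 2377.5527.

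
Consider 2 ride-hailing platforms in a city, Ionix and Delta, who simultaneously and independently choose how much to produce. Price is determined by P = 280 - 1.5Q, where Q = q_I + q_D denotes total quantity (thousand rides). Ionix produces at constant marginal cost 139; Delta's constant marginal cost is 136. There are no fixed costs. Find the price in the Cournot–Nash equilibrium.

Ionix's profit: π_I = (280 - 1.5Q)q_I - (139q_I). Setting ∂π_I/∂q_I = 0: 141 - 3q_I - (3/2)(q_D) = 0.
Delta's first-order condition: 144 - 3q_D - (3/2)(q_I) = 0.
So q_I = (141 - (3/2)q_D)/3 and q_D = (144 - (3/2)q_I)/3.
Solving the pair: q_I = 92/3, q_D = 98/3.
Total output Q = 190/3, so price P = 280 - (3/2)·(190/3) = 185.

185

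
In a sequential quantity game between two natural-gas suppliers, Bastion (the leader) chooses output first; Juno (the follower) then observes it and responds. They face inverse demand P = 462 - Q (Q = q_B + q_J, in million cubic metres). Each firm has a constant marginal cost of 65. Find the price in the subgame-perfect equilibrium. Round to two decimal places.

164.25

Solve by backward induction. Given q_B, the follower Juno maximises π_J = (462 - q_B - q_J)q_J - 65q_J.
Setting the follower's marginal profit to zero, 397 - q_B - 2q_J = 0, i.e. q_J = (397 - q_B)/2.
The leader anticipates this reaction. Substituting into P = 462 - Q gives P = 527/2 - (1/2)q_B, so π_B = (527/2 - (1/2)q_B)q_B - 65q_B.
Leader FOC: 397/2 - q_B = 0, so q_B = 397/2.
Then q_J = (397 - 397/2)/2 = 397/4.
Total output Q = 1191/4, so price P = 462 - 1191/4 = 657/4.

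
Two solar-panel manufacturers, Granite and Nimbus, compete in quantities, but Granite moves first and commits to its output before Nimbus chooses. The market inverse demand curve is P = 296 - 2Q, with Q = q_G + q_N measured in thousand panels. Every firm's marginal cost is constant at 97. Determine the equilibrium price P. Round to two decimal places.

The follower Nimbus best-responds to any q_G: π_N = (296 - 2Q)q_N - 97q_N.
Setting the follower's marginal profit to zero, 199 - 2q_G - 4q_N = 0, i.e. q_N = (199 - 2q_G)/4.
Granite substitutes q_N(q_G) into its own profit: π_G = q_G(296 - 2q_G - (199 - 2q_G)/2) - 97q_G = (393/2 - q_G)q_G - 97q_G.
The leader's first-order condition 199/2 - 2q_G = 0 yields q_G = 199/4.
Then q_N = (199 - 2·(199/4))/4 = 199/8.
Total output Q = 597/8, so price P = 296 - 2·(597/8) = 587/4.

146.75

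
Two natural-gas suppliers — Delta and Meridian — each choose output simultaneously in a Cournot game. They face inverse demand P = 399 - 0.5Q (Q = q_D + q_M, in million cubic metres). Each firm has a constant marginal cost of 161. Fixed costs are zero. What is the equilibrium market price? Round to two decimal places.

Each firm earns π_i = (399 - 0.5Q)q_i - 161q_i.
Setting ∂π_i/∂q_i = 0 with rivals' quantities fixed: 238 - q_i - (1/2)q_j = 0.
With identical firms every q_j equals q_i, so q_j = q_i and 238 = (3/2)q_i, giving q_i = 476/3.
Total output Q = 952/3, so price P = 399 - (1/2)·(952/3) = 721/3.

240.33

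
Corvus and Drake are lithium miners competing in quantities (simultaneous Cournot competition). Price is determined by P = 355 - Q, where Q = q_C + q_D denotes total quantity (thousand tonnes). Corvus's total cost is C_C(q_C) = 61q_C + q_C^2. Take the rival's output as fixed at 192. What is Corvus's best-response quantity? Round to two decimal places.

25.50

With the rival's output fixed at 192, Corvus's profit is π_C = (355 - 192 - q_C)q_C - (61q_C + q_C²) = (163 - q_C)q_C - (61q_C + q_C²).
∂π_C/∂q_C = 102 - 4q_C = 0, so q_C = 51/2.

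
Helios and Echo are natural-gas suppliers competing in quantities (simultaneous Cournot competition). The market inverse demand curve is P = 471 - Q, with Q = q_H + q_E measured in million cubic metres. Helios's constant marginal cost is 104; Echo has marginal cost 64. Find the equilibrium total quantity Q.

Helios's profit: π_H = (471 - Q)q_H - (104q_H). Setting ∂π_H/∂q_H = 0: 367 - 2q_H - (q_E) = 0.
Echo's first-order condition: 407 - 2q_E - (q_H) = 0.
So q_H = (367 - q_E)/2 and q_E = (407 - q_H)/2.
Solving the pair: q_H = 109, q_E = 149.
Total output Q = 109 + 149 = 258.

258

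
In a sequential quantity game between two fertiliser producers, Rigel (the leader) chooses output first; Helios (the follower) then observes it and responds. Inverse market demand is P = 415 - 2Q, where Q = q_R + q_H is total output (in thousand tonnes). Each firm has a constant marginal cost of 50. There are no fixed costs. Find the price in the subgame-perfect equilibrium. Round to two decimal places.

141.25

The follower Helios best-responds to any q_R: π_H = (415 - 2Q)q_H - 50q_H.
∂π_H/∂q_H = 365 - 2q_R - 4q_H = 0 gives the reaction function q_H = (365 - 2q_R)/4.
Rigel substitutes q_H(q_R) into its own profit: π_R = q_R(415 - 2q_R - (365 - 2q_R)/2) - 50q_R = (465/2 - q_R)q_R - 50q_R.
The leader's first-order condition 365/2 - 2q_R = 0 yields q_R = 365/4.
Then q_H = (365 - 2·(365/4))/4 = 365/8.
Total output Q = 1095/8, so price P = 415 - 2·(1095/8) = 565/4.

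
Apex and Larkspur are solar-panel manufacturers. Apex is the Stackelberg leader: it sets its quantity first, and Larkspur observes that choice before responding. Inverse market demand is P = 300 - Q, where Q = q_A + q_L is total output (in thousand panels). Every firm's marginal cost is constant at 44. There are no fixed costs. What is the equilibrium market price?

108

The follower Larkspur best-responds to any q_A: π_L = (300 - Q)q_L - 44q_L.
∂π_L/∂q_L = 256 - q_A - 2q_L = 0 gives the reaction function q_L = (256 - q_A)/2.
Apex substitutes q_L(q_A) into its own profit: π_A = q_A(300 - q_A - (256 - q_A)/2) - 44q_A = (172 - (1/2)q_A)q_A - 44q_A.
Maximising: ∂π_A/∂q_A = 128 - q_A = 0, giving q_A = 128.
Then q_L = (256 - 128)/2 = 64.
Total output Q = 192, so price P = 300 - 192 = 108.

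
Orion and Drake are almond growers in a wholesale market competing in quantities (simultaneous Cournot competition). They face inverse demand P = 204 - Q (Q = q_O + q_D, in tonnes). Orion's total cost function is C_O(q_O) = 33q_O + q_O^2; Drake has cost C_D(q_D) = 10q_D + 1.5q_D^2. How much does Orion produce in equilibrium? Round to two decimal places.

34.79

Orion's profit: π_O = (204 - Q)q_O - (33q_O + q_O²). Setting ∂π_O/∂q_O = 0: 171 - 4q_O - (q_D) = 0.
Drake's profit: π_D = (204 - Q)q_D - (10q_D + (3/2)q_D²). Setting ∂π_D/∂q_D = 0: 194 - 5q_D - (q_O) = 0.
So q_O = (171 - q_D)/4 and q_D = (194 - q_O)/5.
Substituting one into the other gives q_O = 661/19 and q_D = 605/19.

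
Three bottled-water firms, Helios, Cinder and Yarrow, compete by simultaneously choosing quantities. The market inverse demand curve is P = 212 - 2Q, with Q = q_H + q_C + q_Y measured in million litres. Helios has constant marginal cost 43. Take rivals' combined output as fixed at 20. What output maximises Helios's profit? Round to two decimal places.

32.25

With rivals' combined output fixed at 20, Helios's profit is π_H = (212 - 2·20 - 2q_H)q_H - (43q_H) = (172 - 2q_H)q_H - (43q_H).
∂π_H/∂q_H = 129 - 4q_H = 0, so q_H = 129/4.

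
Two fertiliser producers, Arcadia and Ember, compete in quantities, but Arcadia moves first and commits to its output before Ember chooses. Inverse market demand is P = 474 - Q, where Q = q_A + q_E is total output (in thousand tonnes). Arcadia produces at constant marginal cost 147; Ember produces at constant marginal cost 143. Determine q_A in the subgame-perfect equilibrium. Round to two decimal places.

The follower Ember best-responds to any q_A: π_E = (474 - Q)q_E - 143q_E.
∂π_E/∂q_E = 331 - q_A - 2q_E = 0 gives the reaction function q_E = (331 - q_A)/2.
Arcadia substitutes q_E(q_A) into its own profit: π_A = q_A(474 - q_A - (331 - q_A)/2) - 147q_A = (617/2 - (1/2)q_A)q_A - 147q_A.
Leader FOC: 323/2 - q_A = 0, so q_A = 323/2.
Then q_E = (331 - 323/2)/2 = 339/4.

161.50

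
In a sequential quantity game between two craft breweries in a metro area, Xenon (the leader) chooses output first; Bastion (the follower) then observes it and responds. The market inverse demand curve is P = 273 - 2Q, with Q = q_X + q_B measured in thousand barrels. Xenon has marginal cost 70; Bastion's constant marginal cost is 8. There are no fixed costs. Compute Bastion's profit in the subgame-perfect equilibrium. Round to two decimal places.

4728.78

Solve by backward induction. Given q_X, the follower Bastion maximises π_B = (273 - 2q_X - 2q_B)q_B - 8q_B.
Follower FOC: 265 - 2q_X - 4q_B = 0, so q_B(q_X) = (265 - 2q_X)/4.
Xenon substitutes q_B(q_X) into its own profit: π_X = q_X(273 - 2q_X - (265 - 2q_X)/2) - 70q_X = (281/2 - q_X)q_X - 70q_X.
Maximising: ∂π_X/∂q_X = 141/2 - 2q_X = 0, giving q_X = 141/4.
Then q_B = (265 - 2·(141/4))/4 = 389/8.
Price P = 273 - 2·(671/8) = 421/4.
Bastion's profit: (421/4 - 8)·(389/8) = 4728.7813.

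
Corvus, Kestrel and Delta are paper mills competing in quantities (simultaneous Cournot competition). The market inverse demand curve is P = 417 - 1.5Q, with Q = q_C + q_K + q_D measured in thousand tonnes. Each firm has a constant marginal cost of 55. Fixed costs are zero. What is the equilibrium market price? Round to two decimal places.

145.50

A representative firm's profit is π_i = q_i(417 - 1.5Q) - 55q_i.
First-order condition (treating rivals' output as given): 362 - 3q_i - (3/2)·Σ_{j≠i} q_j = 0.
With identical firms every q_j equals q_i, so Σ_{j≠i} q_j = 2q_i and 362 = 6q_i, giving q_i = 181/3.
Total output Q = 181, so price P = 417 - (3/2)·181 = 291/2.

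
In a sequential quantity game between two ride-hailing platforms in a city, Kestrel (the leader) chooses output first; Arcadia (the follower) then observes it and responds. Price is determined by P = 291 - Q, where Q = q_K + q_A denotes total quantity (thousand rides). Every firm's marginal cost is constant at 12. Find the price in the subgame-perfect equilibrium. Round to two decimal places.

Solve by backward induction. Given q_K, the follower Arcadia maximises π_A = (291 - q_K - q_A)q_A - 12q_A.
Setting the follower's marginal profit to zero, 279 - q_K - 2q_A = 0, i.e. q_A = (279 - q_K)/2.
The leader anticipates this reaction. Substituting into P = 291 - Q gives P = 303/2 - (1/2)q_K, so π_K = (303/2 - (1/2)q_K)q_K - 12q_K.
Leader FOC: 279/2 - q_K = 0, so q_K = 279/2.
Then q_A = (279 - 279/2)/2 = 279/4.
Total output Q = 837/4, so price P = 291 - 837/4 = 327/4.

81.75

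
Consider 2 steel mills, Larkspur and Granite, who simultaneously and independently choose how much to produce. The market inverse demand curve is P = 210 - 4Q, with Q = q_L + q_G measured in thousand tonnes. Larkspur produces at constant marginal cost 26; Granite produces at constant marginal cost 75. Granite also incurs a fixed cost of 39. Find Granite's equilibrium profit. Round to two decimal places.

Larkspur's profit: π_L = (210 - 4Q)q_L - (26q_L). Setting ∂π_L/∂q_L = 0: 184 - 8q_L - 4(q_G) = 0.
Granite's profit: π_G = (210 - 4Q)q_G - (75q_G). Setting ∂π_G/∂q_G = 0: 135 - 8q_G - 4(q_L) = 0.
Best responses: q_L = (184 - 4q_G)/8, q_G = (135 - 4q_L)/8.
Substituting one into the other gives q_L = 233/12 and q_G = 43/6.
Price P = 210 - 4·(319/12) = 311/3.
Granite's profit: (311/3 - 75)·(43/6) - 39 = 1498/9.

166.44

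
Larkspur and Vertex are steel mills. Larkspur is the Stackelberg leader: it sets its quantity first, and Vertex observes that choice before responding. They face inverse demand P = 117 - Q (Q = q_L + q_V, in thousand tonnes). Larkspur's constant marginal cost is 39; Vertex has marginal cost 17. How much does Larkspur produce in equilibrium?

28

The follower Vertex best-responds to any q_L: π_V = (117 - Q)q_V - 17q_V.
∂π_V/∂q_V = 100 - q_L - 2q_V = 0 gives the reaction function q_V = (100 - q_L)/2.
Larkspur substitutes q_V(q_L) into its own profit: π_L = q_L(117 - q_L - (100 - q_L)/2) - 39q_L = (67 - (1/2)q_L)q_L - 39q_L.
Maximising: ∂π_L/∂q_L = 28 - q_L = 0, giving q_L = 28.
Then q_V = (100 - 28)/2 = 36.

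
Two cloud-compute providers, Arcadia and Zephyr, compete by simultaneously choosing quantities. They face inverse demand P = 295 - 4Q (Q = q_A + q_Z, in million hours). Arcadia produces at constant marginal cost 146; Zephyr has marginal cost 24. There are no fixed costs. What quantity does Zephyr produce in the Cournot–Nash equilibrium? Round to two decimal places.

Arcadia's profit: π_A = (295 - 4Q)q_A - (146q_A). Setting ∂π_A/∂q_A = 0: 149 - 8q_A - 4(q_Z) = 0.
Zephyr's profit: π_Z = (295 - 4Q)q_Z - (24q_Z). Setting ∂π_Z/∂q_Z = 0: 271 - 8q_Z - 4(q_A) = 0.
Rearranging gives the reaction functions q_A = (149 - 4q_Z)/8 and q_Z = (271 - 4q_A)/8.
Solving the pair: q_A = 9/4, q_Z = 131/4.

32.75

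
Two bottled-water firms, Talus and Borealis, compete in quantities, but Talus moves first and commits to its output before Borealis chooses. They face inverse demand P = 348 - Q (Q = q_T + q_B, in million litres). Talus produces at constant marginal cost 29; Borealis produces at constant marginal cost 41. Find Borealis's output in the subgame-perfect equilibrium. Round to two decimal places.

70.75

The follower Borealis best-responds to any q_T: π_B = (348 - Q)q_B - 41q_B.
∂π_B/∂q_B = 307 - q_T - 2q_B = 0 gives the reaction function q_B = (307 - q_T)/2.
Talus substitutes q_B(q_T) into its own profit: π_T = q_T(348 - q_T - (307 - q_T)/2) - 29q_T = (389/2 - (1/2)q_T)q_T - 29q_T.
Leader FOC: 331/2 - q_T = 0, so q_T = 331/2.
Then q_B = (307 - 331/2)/2 = 283/4.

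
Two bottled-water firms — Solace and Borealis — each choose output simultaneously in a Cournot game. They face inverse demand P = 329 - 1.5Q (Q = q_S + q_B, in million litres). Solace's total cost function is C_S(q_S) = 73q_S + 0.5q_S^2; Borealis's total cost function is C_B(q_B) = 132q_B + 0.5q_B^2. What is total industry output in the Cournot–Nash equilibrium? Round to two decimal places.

82.36

Solace's profit: π_S = (329 - 1.5Q)q_S - (73q_S + (1/2)q_S²). Setting ∂π_S/∂q_S = 0: 256 - 4q_S - (3/2)(q_B) = 0.
Borealis's first-order condition: 197 - 4q_B - (3/2)(q_S) = 0.
Best responses: q_S = (256 - (3/2)q_B)/4, q_B = (197 - (3/2)q_S)/4.
Solving the pair: q_S = 52.9818, q_B = 1616/55.
Total output Q = 52.9818 + 1616/55 = 906/11.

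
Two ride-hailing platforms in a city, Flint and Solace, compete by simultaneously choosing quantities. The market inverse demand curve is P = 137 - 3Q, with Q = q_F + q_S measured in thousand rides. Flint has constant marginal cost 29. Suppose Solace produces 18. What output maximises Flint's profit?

With the rival's output fixed at 18, Flint's profit is π_F = (137 - 3·18 - 3q_F)q_F - (29q_F) = (83 - 3q_F)q_F - (29q_F).
∂π_F/∂q_F = 54 - 6q_F = 0, so q_F = 9.

9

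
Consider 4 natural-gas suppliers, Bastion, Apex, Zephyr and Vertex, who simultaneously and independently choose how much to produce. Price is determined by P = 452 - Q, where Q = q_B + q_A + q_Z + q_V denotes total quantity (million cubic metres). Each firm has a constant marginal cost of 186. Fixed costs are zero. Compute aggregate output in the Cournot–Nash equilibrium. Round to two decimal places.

212.80

A representative firm's profit is π_i = q_i(452 - Q) - 186q_i.
First-order condition (treating rivals' output as given): 266 - 2q_i - Σ_{j≠i} q_j = 0.
With identical firms every q_j equals q_i, so Σ_{j≠i} q_j = 3q_i and 266 = 5q_i, giving q_i = 266/5.
Total output Q = 266/5 + 266/5 + 266/5 + 266/5 = 1064/5.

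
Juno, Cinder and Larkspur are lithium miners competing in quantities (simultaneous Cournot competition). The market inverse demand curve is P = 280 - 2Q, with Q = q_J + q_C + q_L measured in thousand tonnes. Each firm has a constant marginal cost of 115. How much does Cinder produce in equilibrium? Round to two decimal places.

Each firm earns π_i = (280 - 2Q)q_i - 115q_i.
First-order condition (treating rivals' output as given): 165 - 4q_i - 2·Σ_{j≠i} q_j = 0.
By symmetry each firm produces the same amount; substituting Σ_{j≠i} q_j = 2q_i yields q_i = 165/8.

20.63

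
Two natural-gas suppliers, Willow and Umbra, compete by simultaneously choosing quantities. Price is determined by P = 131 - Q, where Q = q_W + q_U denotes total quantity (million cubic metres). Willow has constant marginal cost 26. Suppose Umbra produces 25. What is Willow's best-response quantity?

40

With the rival's output fixed at 25, Willow's profit is π_W = (131 - 25 - q_W)q_W - (26q_W) = (106 - q_W)q_W - (26q_W).
∂π_W/∂q_W = 80 - 2q_W = 0, so q_W = 40.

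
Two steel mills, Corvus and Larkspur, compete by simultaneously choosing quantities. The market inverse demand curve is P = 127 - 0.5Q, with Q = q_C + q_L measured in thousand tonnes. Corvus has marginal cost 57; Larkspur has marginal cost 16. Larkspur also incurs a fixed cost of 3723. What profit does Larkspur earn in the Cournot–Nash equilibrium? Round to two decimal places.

Corvus's profit: π_C = (127 - 0.5Q)q_C - (57q_C). Setting ∂π_C/∂q_C = 0: 70 - q_C - (1/2)(q_L) = 0.
Larkspur's first-order condition: 111 - q_L - (1/2)(q_C) = 0.
So q_C = (70 - (1/2)q_L) and q_L = (111 - (1/2)q_C).
Solving the pair: q_C = 58/3, q_L = 304/3.
Price P = 127 - (1/2)·(362/3) = 200/3.
Larkspur's profit: (200/3 - 16)·(304/3) - 3723 = 1411.2222.

1411.22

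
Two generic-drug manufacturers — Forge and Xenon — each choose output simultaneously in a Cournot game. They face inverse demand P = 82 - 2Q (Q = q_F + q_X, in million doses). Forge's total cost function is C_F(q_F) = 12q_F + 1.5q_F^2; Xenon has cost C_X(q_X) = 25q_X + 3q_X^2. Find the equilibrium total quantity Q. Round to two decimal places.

Forge's profit: π_F = (82 - 2Q)q_F - (12q_F + (3/2)q_F²). Setting ∂π_F/∂q_F = 0: 70 - 7q_F - 2(q_X) = 0.
Xenon's first-order condition: 57 - 10q_X - 2(q_F) = 0.
Rearranging gives the reaction functions q_F = (70 - 2q_X)/7 and q_X = (57 - 2q_F)/10.
Substituting one into the other gives q_F = 293/33 and q_X = 259/66.
Total output Q = 293/33 + 259/66 = 845/66.

12.80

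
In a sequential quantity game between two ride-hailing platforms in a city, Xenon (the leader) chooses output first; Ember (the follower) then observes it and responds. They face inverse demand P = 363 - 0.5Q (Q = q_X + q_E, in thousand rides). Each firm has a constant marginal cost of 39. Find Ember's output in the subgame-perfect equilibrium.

162

Solve by backward induction. Given q_X, the follower Ember maximises π_E = (363 - (1/2)q_X - (1/2)q_E)q_E - 39q_E.
Follower FOC: 324 - (1/2)q_X - q_E = 0, so q_E(q_X) = (324 - (1/2)q_X).
Xenon substitutes q_E(q_X) into its own profit: π_X = q_X(363 - (1/2)q_X - (324 - (1/2)q_X)/2) - 39q_X = (201 - (1/4)q_X)q_X - 39q_X.
The leader's first-order condition 162 - (1/2)q_X = 0 yields q_X = 324.
Then q_E = (324 - (1/2)·324) = 162.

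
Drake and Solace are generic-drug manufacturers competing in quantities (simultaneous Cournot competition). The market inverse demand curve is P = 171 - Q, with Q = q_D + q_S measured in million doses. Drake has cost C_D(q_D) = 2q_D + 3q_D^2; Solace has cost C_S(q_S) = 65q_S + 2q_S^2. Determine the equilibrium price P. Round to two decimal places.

137.23

Drake's profit: π_D = (171 - Q)q_D - (2q_D + 3q_D²). Setting ∂π_D/∂q_D = 0: 169 - 8q_D - (q_S) = 0.
Solace's first-order condition: 106 - 6q_S - (q_D) = 0.
Rearranging gives the reaction functions q_D = (169 - q_S)/8 and q_S = (106 - q_D)/6.
Solving the pair: q_D = 908/47, q_S = 679/47.
Total output Q = 1587/47, so price P = 171 - 1587/47 = 137.2340.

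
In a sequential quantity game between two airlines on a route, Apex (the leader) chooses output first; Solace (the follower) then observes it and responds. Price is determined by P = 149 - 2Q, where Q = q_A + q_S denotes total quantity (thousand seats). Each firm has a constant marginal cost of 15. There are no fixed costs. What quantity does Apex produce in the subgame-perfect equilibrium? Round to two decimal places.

33.50

Solve by backward induction. Given q_A, the follower Solace maximises π_S = (149 - 2q_A - 2q_S)q_S - 15q_S.
Setting the follower's marginal profit to zero, 134 - 2q_A - 4q_S = 0, i.e. q_S = (134 - 2q_A)/4.
The leader anticipates this reaction. Substituting into P = 149 - 2Q gives P = 82 - q_A, so π_A = (82 - q_A)q_A - 15q_A.
Maximising: ∂π_A/∂q_A = 67 - 2q_A = 0, giving q_A = 67/2.
Then q_S = (134 - 2·(67/2))/4 = 67/4.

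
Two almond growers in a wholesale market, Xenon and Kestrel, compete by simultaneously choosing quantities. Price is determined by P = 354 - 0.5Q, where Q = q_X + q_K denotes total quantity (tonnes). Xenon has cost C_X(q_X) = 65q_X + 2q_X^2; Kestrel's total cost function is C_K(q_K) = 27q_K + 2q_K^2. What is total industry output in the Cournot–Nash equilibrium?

112

Xenon's profit: π_X = (354 - 0.5Q)q_X - (65q_X + 2q_X²). Setting ∂π_X/∂q_X = 0: 289 - 5q_X - (1/2)(q_K) = 0.
Kestrel's first-order condition: 327 - 5q_K - (1/2)(q_X) = 0.
Rearranging gives the reaction functions q_X = (289 - (1/2)q_K)/5 and q_K = (327 - (1/2)q_X)/5.
Solving the pair: q_X = 466/9, q_K = 542/9.
Total output Q = 466/9 + 542/9 = 112.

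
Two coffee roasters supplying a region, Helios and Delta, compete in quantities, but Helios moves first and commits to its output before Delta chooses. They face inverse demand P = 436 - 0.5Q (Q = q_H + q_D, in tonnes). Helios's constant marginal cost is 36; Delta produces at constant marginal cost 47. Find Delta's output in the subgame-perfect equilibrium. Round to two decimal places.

Solve by backward induction. Given q_H, the follower Delta maximises π_D = (436 - (1/2)q_H - (1/2)q_D)q_D - 47q_D.
Follower FOC: 389 - (1/2)q_H - q_D = 0, so q_D(q_H) = (389 - (1/2)q_H).
Helios substitutes q_D(q_H) into its own profit: π_H = q_H(436 - (1/2)q_H - (389 - (1/2)q_H)/2) - 36q_H = (483/2 - (1/4)q_H)q_H - 36q_H.
The leader's first-order condition 411/2 - (1/2)q_H = 0 yields q_H = 411.
Then q_D = (389 - (1/2)·411) = 367/2.

183.50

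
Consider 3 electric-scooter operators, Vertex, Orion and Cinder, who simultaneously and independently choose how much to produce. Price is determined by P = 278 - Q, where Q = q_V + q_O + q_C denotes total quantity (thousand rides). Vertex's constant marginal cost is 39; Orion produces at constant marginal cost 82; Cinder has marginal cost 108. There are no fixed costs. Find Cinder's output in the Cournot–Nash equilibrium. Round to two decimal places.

Vertex's profit: π_V = (278 - Q)q_V - (39q_V). Setting ∂π_V/∂q_V = 0: 239 - 2q_V - (q_O + q_C) = 0.
Orion's profit: π_O = (278 - Q)q_O - (82q_O). Setting ∂π_O/∂q_O = 0: 196 - 2q_O - (q_V + q_C) = 0.
Cinder's first-order condition: 170 - 2q_C - (q_V + q_O) = 0.
Adding the 3 conditions: 605 − 2Q − 2Q = 0, i.e. Q = 605/4.
Back-substituting: q_V = (239 − 605/4) = 351/4, q_O = (196 − 605/4) = 179/4, q_C = (170 − 605/4) = 75/4.

18.75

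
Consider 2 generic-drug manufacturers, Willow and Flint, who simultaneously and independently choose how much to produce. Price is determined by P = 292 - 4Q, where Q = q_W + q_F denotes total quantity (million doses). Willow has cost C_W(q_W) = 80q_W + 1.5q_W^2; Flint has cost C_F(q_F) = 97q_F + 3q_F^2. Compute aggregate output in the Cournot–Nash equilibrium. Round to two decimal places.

25.25

Willow's profit: π_W = (292 - 4Q)q_W - (80q_W + (3/2)q_W²). Setting ∂π_W/∂q_W = 0: 212 - 11q_W - 4(q_F) = 0.
Flint's first-order condition: 195 - 14q_F - 4(q_W) = 0.
Best responses: q_W = (212 - 4q_F)/11, q_F = (195 - 4q_W)/14.
Solving the pair: q_W = 1094/69, q_F = 1297/138.
Total output Q = 1094/69 + 1297/138 = 25.2536.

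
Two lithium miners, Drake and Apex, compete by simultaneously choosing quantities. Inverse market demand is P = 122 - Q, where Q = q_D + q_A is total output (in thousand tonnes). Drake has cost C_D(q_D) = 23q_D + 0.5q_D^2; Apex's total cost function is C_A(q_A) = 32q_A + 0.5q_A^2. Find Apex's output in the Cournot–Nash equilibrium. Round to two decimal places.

21.38

Drake's profit: π_D = (122 - Q)q_D - (23q_D + (1/2)q_D²). Setting ∂π_D/∂q_D = 0: 99 - 3q_D - (q_A) = 0.
Apex's first-order condition: 90 - 3q_A - (q_D) = 0.
Best responses: q_D = (99 - q_A)/3, q_A = (90 - q_D)/3.
Substituting one into the other gives q_D = 207/8 and q_A = 171/8.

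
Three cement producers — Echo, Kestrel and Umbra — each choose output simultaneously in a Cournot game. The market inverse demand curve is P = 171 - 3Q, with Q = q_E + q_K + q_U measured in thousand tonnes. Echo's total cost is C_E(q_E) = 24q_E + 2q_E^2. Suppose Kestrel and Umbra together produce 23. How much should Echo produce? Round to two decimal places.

With rivals' combined output fixed at 23, Echo's profit is π_E = (171 - 3·23 - 3q_E)q_E - (24q_E + 2q_E²) = (102 - 3q_E)q_E - (24q_E + 2q_E²).
∂π_E/∂q_E = 78 - 10q_E = 0, so q_E = 39/5.

7.80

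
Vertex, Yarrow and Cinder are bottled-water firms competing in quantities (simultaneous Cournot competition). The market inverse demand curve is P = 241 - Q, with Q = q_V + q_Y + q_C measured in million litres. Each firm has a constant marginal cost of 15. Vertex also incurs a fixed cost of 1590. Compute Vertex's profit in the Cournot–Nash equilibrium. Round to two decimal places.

A representative firm's profit is π_i = q_i(241 - Q) - 15q_i.
First-order condition (treating rivals' output as given): 226 - 2q_i - Σ_{j≠i} q_j = 0.
By symmetry each firm produces the same amount; substituting Σ_{j≠i} q_j = 2q_i yields q_i = 226/4 = 113/2.
Price P = 241 - 339/2 = 143/2.
Vertex's profit: (143/2 - 15)·(113/2) - 1590 = 1602.2500.

1602.25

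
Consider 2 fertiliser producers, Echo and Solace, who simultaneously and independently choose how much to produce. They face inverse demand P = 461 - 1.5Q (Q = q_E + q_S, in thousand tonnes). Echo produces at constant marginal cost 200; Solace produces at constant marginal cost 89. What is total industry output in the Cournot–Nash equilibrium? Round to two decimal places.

140.67

Echo's profit: π_E = (461 - 1.5Q)q_E - (200q_E). Setting ∂π_E/∂q_E = 0: 261 - 3q_E - (3/2)(q_S) = 0.
Solace's first-order condition: 372 - 3q_S - (3/2)(q_E) = 0.
Rearranging gives the reaction functions q_E = (261 - (3/2)q_S)/3 and q_S = (372 - (3/2)q_E)/3.
Solving the pair: q_E = 100/3, q_S = 322/3.
Total output Q = 100/3 + 322/3 = 422/3.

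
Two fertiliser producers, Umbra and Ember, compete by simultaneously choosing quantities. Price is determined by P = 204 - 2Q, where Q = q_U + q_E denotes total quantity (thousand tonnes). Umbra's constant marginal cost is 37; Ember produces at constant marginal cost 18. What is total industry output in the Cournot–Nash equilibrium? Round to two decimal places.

58.83

Umbra's profit: π_U = (204 - 2Q)q_U - (37q_U). Setting ∂π_U/∂q_U = 0: 167 - 4q_U - 2(q_E) = 0.
Ember's first-order condition: 186 - 4q_E - 2(q_U) = 0.
Rearranging gives the reaction functions q_U = (167 - 2q_E)/4 and q_E = (186 - 2q_U)/4.
Solving the pair: q_U = 74/3, q_E = 205/6.
Total output Q = 74/3 + 205/6 = 353/6.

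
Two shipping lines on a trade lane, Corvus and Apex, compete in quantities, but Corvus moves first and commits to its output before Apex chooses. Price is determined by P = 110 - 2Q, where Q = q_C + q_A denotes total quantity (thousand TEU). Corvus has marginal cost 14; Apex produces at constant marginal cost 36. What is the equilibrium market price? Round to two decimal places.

The follower Apex best-responds to any q_C: π_A = (110 - 2Q)q_A - 36q_A.
Follower FOC: 74 - 2q_C - 4q_A = 0, so q_A(q_C) = (74 - 2q_C)/4.
The leader anticipates this reaction. Substituting into P = 110 - 2Q gives P = 73 - q_C, so π_C = (73 - q_C)q_C - 14q_C.
The leader's first-order condition 59 - 2q_C = 0 yields q_C = 59/2.
Then q_A = (74 - 2·(59/2))/4 = 15/4.
Total output Q = 133/4, so price P = 110 - 2·(133/4) = 87/2.

43.50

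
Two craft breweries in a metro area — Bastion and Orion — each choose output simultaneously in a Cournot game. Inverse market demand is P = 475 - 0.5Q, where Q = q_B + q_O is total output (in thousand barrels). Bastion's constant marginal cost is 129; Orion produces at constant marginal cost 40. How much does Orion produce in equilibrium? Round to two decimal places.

349.33

Bastion's profit: π_B = (475 - 0.5Q)q_B - (129q_B). Setting ∂π_B/∂q_B = 0: 346 - q_B - (1/2)(q_O) = 0.
Orion's first-order condition: 435 - q_O - (1/2)(q_B) = 0.
Best responses: q_B = (346 - (1/2)q_O), q_O = (435 - (1/2)q_B).
Substituting one into the other gives q_B = 514/3 and q_O = 1048/3.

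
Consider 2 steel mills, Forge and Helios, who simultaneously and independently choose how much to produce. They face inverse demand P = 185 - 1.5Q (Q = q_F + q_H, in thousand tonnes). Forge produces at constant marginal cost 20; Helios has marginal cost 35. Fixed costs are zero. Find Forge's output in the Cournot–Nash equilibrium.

40

Forge's profit: π_F = (185 - 1.5Q)q_F - (20q_F). Setting ∂π_F/∂q_F = 0: 165 - 3q_F - (3/2)(q_H) = 0.
Helios's first-order condition: 150 - 3q_H - (3/2)(q_F) = 0.
Best responses: q_F = (165 - (3/2)q_H)/3, q_H = (150 - (3/2)q_F)/3.
Solving the pair: q_F = 40, q_H = 30.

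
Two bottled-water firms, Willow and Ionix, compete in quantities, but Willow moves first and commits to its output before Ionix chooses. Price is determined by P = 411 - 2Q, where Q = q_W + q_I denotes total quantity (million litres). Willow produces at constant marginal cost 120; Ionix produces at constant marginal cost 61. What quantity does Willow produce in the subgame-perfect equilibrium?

The follower Ionix best-responds to any q_W: π_I = (411 - 2Q)q_I - 61q_I.
∂π_I/∂q_I = 350 - 2q_W - 4q_I = 0 gives the reaction function q_I = (350 - 2q_W)/4.
Willow substitutes q_I(q_W) into its own profit: π_W = q_W(411 - 2q_W - (350 - 2q_W)/2) - 120q_W = (236 - q_W)q_W - 120q_W.
Leader FOC: 116 - 2q_W = 0, so q_W = 58.
Then q_I = (350 - 2·58)/4 = 117/2.

58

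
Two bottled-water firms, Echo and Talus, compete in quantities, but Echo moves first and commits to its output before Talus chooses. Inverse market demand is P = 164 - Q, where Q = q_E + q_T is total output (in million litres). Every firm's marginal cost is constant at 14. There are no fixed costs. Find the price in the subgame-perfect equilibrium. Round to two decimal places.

The follower Talus best-responds to any q_E: π_T = (164 - Q)q_T - 14q_T.
∂π_T/∂q_T = 150 - q_E - 2q_T = 0 gives the reaction function q_T = (150 - q_E)/2.
Echo substitutes q_T(q_E) into its own profit: π_E = q_E(164 - q_E - (150 - q_E)/2) - 14q_E = (89 - (1/2)q_E)q_E - 14q_E.
The leader's first-order condition 75 - q_E = 0 yields q_E = 75.
Then q_T = (150 - 75)/2 = 75/2.
Total output Q = 225/2, so price P = 164 - 225/2 = 103/2.

51.50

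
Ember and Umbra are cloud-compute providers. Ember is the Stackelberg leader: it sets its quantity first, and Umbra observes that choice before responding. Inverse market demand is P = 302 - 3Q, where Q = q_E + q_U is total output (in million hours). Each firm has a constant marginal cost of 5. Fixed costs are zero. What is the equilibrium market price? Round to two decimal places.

Solve by backward induction. Given q_E, the follower Umbra maximises π_U = (302 - 3q_E - 3q_U)q_U - 5q_U.
Follower FOC: 297 - 3q_E - 6q_U = 0, so q_U(q_E) = (297 - 3q_E)/6.
The leader anticipates this reaction. Substituting into P = 302 - 3Q gives P = 307/2 - (3/2)q_E, so π_E = (307/2 - (3/2)q_E)q_E - 5q_E.
The leader's first-order condition 297/2 - 3q_E = 0 yields q_E = 99/2.
Then q_U = (297 - 3·(99/2))/6 = 99/4.
Total output Q = 297/4, so price P = 302 - 3·(297/4) = 317/4.

79.25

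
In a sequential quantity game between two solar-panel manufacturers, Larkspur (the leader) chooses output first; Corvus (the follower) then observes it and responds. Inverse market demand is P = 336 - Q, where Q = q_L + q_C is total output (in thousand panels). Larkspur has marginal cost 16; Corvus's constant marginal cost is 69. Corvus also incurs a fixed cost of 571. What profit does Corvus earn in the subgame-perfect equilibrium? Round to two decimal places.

The follower Corvus best-responds to any q_L: π_C = (336 - Q)q_C - 69q_C.
∂π_C/∂q_C = 267 - q_L - 2q_C = 0 gives the reaction function q_C = (267 - q_L)/2.
Larkspur substitutes q_C(q_L) into its own profit: π_L = q_L(336 - q_L - (267 - q_L)/2) - 16q_L = (405/2 - (1/2)q_L)q_L - 16q_L.
Maximising: ∂π_L/∂q_L = 373/2 - q_L = 0, giving q_L = 373/2.
Then q_C = (267 - 373/2)/2 = 161/4.
Price P = 336 - 907/4 = 437/4.
Corvus's profit: (437/4 - 69)·(161/4) - 571 = 1049.0625.

1049.06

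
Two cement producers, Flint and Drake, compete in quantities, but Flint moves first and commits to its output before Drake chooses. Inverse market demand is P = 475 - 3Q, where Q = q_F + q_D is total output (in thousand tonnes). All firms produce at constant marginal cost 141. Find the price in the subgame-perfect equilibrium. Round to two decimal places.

224.50

Solve by backward induction. Given q_F, the follower Drake maximises π_D = (475 - 3q_F - 3q_D)q_D - 141q_D.
∂π_D/∂q_D = 334 - 3q_F - 6q_D = 0 gives the reaction function q_D = (334 - 3q_F)/6.
The leader anticipates this reaction. Substituting into P = 475 - 3Q gives P = 308 - (3/2)q_F, so π_F = (308 - (3/2)q_F)q_F - 141q_F.
Maximising: ∂π_F/∂q_F = 167 - 3q_F = 0, giving q_F = 167/3.
Then q_D = (334 - 3·(167/3))/6 = 167/6.
Total output Q = 167/2, so price P = 475 - 3·(167/2) = 449/2.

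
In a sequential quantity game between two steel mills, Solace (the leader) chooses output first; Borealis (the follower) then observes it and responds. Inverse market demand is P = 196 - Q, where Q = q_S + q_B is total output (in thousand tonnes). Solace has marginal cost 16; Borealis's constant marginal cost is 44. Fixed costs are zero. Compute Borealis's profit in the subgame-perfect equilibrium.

Solve by backward induction. Given q_S, the follower Borealis maximises π_B = (196 - q_S - q_B)q_B - 44q_B.
∂π_B/∂q_B = 152 - q_S - 2q_B = 0 gives the reaction function q_B = (152 - q_S)/2.
The leader anticipates this reaction. Substituting into P = 196 - Q gives P = 120 - (1/2)q_S, so π_S = (120 - (1/2)q_S)q_S - 16q_S.
Leader FOC: 104 - q_S = 0, so q_S = 104.
Then q_B = (152 - 104)/2 = 24.
Price P = 196 - 128 = 68.
Borealis's profit: (68 - 44)·24 = 576.

576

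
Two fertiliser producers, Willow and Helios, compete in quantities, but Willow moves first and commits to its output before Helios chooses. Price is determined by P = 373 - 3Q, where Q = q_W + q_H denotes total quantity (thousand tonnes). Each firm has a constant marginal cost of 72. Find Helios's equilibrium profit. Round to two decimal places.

The follower Helios best-responds to any q_W: π_H = (373 - 3Q)q_H - 72q_H.
∂π_H/∂q_H = 301 - 3q_W - 6q_H = 0 gives the reaction function q_H = (301 - 3q_W)/6.
Willow substitutes q_H(q_W) into its own profit: π_W = q_W(373 - 3q_W - (301 - 3q_W)/2) - 72q_W = (445/2 - (3/2)q_W)q_W - 72q_W.
Leader FOC: 301/2 - 3q_W = 0, so q_W = 301/6.
Then q_H = (301 - 3·(301/6))/6 = 301/12.
Price P = 373 - 3·(301/4) = 589/4.
Helios's profit: (589/4 - 72)·(301/12) = 1887.5208.

1887.52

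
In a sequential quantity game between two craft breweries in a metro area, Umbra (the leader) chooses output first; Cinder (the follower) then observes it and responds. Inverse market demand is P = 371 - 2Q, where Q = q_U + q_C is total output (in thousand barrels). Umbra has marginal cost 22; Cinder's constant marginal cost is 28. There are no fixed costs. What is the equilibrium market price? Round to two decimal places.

The follower Cinder best-responds to any q_U: π_C = (371 - 2Q)q_C - 28q_C.
Setting the follower's marginal profit to zero, 343 - 2q_U - 4q_C = 0, i.e. q_C = (343 - 2q_U)/4.
The leader anticipates this reaction. Substituting into P = 371 - 2Q gives P = 399/2 - q_U, so π_U = (399/2 - q_U)q_U - 22q_U.
Leader FOC: 355/2 - 2q_U = 0, so q_U = 355/4.
Then q_C = (343 - 2·(355/4))/4 = 331/8.
Total output Q = 1041/8, so price P = 371 - 2·(1041/8) = 443/4.

110.75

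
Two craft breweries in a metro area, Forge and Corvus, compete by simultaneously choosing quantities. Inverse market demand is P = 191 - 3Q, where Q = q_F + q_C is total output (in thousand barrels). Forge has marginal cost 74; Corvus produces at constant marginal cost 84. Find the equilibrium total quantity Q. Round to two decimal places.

24.89

Forge's profit: π_F = (191 - 3Q)q_F - (74q_F). Setting ∂π_F/∂q_F = 0: 117 - 6q_F - 3(q_C) = 0.
Corvus's profit: π_C = (191 - 3Q)q_C - (84q_C). Setting ∂π_C/∂q_C = 0: 107 - 6q_C - 3(q_F) = 0.
Best responses: q_F = (117 - 3q_C)/6, q_C = (107 - 3q_F)/6.
Substituting one into the other gives q_F = 127/9 and q_C = 97/9.
Total output Q = 127/9 + 97/9 = 224/9.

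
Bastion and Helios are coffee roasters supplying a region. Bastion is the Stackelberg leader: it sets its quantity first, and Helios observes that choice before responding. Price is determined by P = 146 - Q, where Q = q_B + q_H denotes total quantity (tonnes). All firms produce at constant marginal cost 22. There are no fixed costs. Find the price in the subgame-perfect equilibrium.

The follower Helios best-responds to any q_B: π_H = (146 - Q)q_H - 22q_H.
Follower FOC: 124 - q_B - 2q_H = 0, so q_H(q_B) = (124 - q_B)/2.
The leader anticipates this reaction. Substituting into P = 146 - Q gives P = 84 - (1/2)q_B, so π_B = (84 - (1/2)q_B)q_B - 22q_B.
Maximising: ∂π_B/∂q_B = 62 - q_B = 0, giving q_B = 62.
Then q_H = (124 - 62)/2 = 31.
Total output Q = 93, so price P = 146 - 93 = 53.

53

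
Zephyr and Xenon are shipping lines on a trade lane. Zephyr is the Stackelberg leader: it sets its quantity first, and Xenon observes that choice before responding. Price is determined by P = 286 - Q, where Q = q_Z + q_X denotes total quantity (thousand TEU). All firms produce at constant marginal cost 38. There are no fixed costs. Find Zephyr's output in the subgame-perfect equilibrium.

124

The follower Xenon best-responds to any q_Z: π_X = (286 - Q)q_X - 38q_X.
Follower FOC: 248 - q_Z - 2q_X = 0, so q_X(q_Z) = (248 - q_Z)/2.
Zephyr substitutes q_X(q_Z) into its own profit: π_Z = q_Z(286 - q_Z - (248 - q_Z)/2) - 38q_Z = (162 - (1/2)q_Z)q_Z - 38q_Z.
The leader's first-order condition 124 - q_Z = 0 yields q_Z = 124.
Then q_X = (248 - 124)/2 = 62.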